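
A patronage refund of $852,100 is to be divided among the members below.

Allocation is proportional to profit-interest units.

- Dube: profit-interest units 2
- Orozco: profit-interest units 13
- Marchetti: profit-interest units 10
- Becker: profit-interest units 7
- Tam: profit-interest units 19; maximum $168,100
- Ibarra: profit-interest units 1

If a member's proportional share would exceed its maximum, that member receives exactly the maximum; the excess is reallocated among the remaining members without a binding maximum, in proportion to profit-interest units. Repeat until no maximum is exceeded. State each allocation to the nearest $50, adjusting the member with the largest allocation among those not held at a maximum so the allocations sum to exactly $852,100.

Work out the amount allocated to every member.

Total profit-interest units = 52.
Pro-rata shares before constraints: Dube 32,773.08; Orozco 213,025.00; Marchetti 163,865.38; Becker 114,705.77; Tam 311,344.23; Ibarra 16,386.54.
Capped: Tam ($168,100); remaining pool $684,000 reallocated over remaining profit-interest units 33.
Remaining shares: Dube 41,454.55 → $41,450; Orozco 269,454.55 → $269,450; Marchetti 207,272.73 → $207,250; Becker 145,090.91 → $145,100; Ibarra 20,727.27 → $20,750.

Dube: $41,450 · Orozco: $269,450 · Marchetti: $207,250 · Becker: $145,100 · Tam: $168,100 · Ibarra: $20,750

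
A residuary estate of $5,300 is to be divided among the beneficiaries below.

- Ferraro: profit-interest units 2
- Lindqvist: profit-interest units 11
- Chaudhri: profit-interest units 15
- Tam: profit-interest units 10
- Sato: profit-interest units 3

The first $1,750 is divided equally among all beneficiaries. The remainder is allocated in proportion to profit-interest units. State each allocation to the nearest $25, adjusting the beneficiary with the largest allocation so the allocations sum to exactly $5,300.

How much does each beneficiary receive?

Ferraro: $525; Lindqvist: $1,300; Chaudhri: $1,650; Tam: $1,225; Sato: $600

$1,750 shared equally gives $350 per beneficiary.
Remainder $3,550 by profit-interest units (total 41): Ferraro 173.17 → $175; Lindqvist 952.44 → $950; Chaudhri 1,298.78 → $1,300; Tam 865.85 → $875; Sato 259.76 → $250.
Totals: Ferraro $350 + $175 = $525; Lindqvist $350 + $950 = $1,300; Chaudhri $350 + $1,300 = $1,650; Tam $350 + $875 = $1,225; Sato $350 + $250 = $600.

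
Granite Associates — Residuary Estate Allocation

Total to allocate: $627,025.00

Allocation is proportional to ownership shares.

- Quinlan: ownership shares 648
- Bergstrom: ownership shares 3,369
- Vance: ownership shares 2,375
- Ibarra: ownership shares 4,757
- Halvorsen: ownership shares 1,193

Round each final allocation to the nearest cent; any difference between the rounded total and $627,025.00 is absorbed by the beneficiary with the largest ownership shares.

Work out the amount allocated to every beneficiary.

Total ownership shares = 648 + 3,369 + 2,375 + 4,757 + 1,193 = 12,342.
Proportional shares: Quinlan 32,921.0987; Bergstrom 171,159.2307; Vance 120,659.8910; Ibarra 241,675.4112; Halvorsen 60,609.3684.
After rounding (cent): Quinlan $32,921.10; Bergstrom $171,159.23; Vance $120,659.89; Ibarra $241,675.41; Halvorsen $60,609.37. Sum = $627,025.00.
Rounded total matches; no reconciliation needed.

Quinlan: $32,921.10 · Bergstrom: $171,159.23 · Vance: $120,659.89 · Ibarra: $241,675.41 · Halvorsen: $60,609.37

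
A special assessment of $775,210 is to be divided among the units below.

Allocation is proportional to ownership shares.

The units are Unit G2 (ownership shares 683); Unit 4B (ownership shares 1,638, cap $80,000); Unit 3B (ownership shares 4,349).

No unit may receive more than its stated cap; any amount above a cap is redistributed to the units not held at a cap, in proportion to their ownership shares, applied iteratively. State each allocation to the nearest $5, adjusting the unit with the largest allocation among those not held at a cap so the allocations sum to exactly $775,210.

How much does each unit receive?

Unit G2: $94,360; Unit 4B: $80,000; Unit 3B: $600,850

Combined ownership shares = 6,670.
Pro-rata shares before constraints: Unit G2 79,380.57; Unit 4B 190,373.91; Unit 3B 505,455.52.
Held at cap: Unit 4B ($80,000); remaining pool $695,210 reallocated over remaining ownership shares 5,032.
Shares after redistribution: Unit G2 94,361.77 → $94,360; Unit 3B 600,848.23 → $600,850.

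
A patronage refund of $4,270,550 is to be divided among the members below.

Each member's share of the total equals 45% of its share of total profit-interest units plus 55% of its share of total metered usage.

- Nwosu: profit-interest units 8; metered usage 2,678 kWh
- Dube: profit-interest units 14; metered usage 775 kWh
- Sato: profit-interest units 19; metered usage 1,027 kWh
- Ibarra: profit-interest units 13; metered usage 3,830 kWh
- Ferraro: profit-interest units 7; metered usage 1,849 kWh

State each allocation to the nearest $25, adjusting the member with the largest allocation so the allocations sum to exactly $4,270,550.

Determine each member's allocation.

Nwosu: $871,200 | Dube: $620,250 | Sato: $836,025 | Ibarra: $1,295,050 | Ferraro: $648,025

Totals — profit-interest units 61, metered usage 10,159.
Composite weights (45% profit-interest units + 55% metered usage): Nwosu 0.2040; Dube 0.1452; Sato 0.1958; Ibarra 0.3033; Ferraro 0.1517.
Proportional shares: Nwosu 871,197.05; Dube 620,239.98; Sato 836,023.71; Ibarra 1,295,064.47; Ferraro 648,024.79.
At nearest $25: Nwosu $871,200; Dube $620,250; Sato $836,025; Ibarra $1,295,075; Ferraro $648,025. Sum = $4,270,575.
Difference $4,270,550 − $4,270,575 = −$25 applied to largest allocation (Ibarra): Ibarra becomes $1,295,050.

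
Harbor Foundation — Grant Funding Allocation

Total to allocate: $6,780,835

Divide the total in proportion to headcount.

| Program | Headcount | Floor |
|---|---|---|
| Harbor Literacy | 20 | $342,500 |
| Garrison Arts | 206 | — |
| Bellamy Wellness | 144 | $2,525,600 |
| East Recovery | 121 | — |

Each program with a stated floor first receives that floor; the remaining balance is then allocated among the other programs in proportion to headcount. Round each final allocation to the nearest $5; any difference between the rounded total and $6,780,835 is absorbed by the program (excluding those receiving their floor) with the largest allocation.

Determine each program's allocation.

Harbor Literacy: $342,500 | Garrison Arts: $2,464,905 | Bellamy Wellness: $2,525,600 | East Recovery: $1,447,830

Guaranteed amounts: Harbor Literacy $342,500; Bellamy Wellness $2,525,600. Residual $3,912,735.
Residual split over remaining headcount 327: Garrison Arts 2,464,903.39 → $2,464,905; East Recovery 1,447,831.61 → $1,447,830.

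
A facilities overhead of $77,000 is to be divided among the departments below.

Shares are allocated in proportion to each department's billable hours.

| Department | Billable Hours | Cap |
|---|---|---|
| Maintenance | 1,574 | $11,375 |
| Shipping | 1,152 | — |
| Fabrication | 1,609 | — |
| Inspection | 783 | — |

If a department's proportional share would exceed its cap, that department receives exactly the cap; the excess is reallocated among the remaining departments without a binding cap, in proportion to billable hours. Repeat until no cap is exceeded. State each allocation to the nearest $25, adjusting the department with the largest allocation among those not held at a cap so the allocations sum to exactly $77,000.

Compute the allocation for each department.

Billable hours total: 5,118.
Proportional shares (ignoring caps): Maintenance 23,680.73; Shipping 17,331.77; Fabrication 24,207.31; Inspection 11,780.19.
Capped: Maintenance ($11,375); balance $65,625 reallocated over remaining billable hours 3,544.
Remaining shares: Shipping 21,331.83 → $21,325; Fabrication 29,794.19 → $29,800; Inspection 14,498.98 → $14,500.

Maintenance: $11,375; Shipping: $21,325; Fabrication: $29,800; Inspection: $14,500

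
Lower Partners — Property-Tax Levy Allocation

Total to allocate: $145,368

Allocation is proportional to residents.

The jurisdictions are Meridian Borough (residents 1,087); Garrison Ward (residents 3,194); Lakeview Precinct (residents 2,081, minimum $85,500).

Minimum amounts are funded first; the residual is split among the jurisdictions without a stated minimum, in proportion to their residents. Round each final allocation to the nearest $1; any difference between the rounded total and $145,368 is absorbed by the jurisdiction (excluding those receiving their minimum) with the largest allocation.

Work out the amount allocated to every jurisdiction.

Minimums first: Lakeview Precinct $85,500. Balance $59,868.
Balance split over remaining residents 4,281: Meridian Borough 15,201.24 → $15,201; Garrison Ward 44,666.76 → $44,667.

Meridian Borough: $15,201 · Garrison Ward: $44,667 · Lakeview Precinct: $85,500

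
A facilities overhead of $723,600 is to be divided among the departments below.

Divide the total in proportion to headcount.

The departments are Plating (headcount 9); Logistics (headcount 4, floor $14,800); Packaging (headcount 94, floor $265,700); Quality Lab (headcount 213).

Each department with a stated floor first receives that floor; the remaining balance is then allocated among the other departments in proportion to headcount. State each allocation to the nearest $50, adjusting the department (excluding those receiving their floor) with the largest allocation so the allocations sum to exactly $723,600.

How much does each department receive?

Plating: $17,950 | Logistics: $14,800 | Packaging: $265,700 | Quality Lab: $425,150

Guaranteed amounts: Logistics $14,800; Packaging $265,700. Residual $443,100.
Residual split over remaining headcount 222: Plating 17,963.51 → $17,950; Quality Lab 425,136.49 → $425,150.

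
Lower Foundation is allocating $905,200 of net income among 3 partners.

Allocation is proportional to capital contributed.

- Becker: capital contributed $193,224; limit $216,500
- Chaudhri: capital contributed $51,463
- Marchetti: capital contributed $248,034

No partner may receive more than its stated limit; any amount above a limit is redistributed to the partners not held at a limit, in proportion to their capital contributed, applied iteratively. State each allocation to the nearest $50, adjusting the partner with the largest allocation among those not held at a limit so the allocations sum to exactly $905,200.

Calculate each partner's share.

Becker: $216,500 · Chaudhri: $118,350 · Marchetti: $570,350

Total capital contributed = 492,721.
Proportional shares (ignoring caps): Becker 354,980.54; Chaudhri 94,545.00; Marchetti 455,674.46.
Cap binds for Becker ($216,500); balance $688,700 reallocated over remaining capital contributed 299,497.
Redistributed shares: Chaudhri 118,340.31 → $118,350; Marchetti 570,359.69 → $570,350.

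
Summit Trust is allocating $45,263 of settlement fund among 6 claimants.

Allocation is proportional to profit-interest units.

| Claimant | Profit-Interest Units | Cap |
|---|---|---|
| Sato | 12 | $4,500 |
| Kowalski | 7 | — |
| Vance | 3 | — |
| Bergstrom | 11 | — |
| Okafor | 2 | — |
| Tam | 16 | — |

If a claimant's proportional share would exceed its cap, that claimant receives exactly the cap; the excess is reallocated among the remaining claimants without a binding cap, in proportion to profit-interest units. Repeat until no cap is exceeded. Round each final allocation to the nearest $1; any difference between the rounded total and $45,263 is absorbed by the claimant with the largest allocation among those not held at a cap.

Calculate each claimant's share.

Profit-interest units total: 51.
Proportional shares (ignoring caps): Sato 10,650.12; Kowalski 6,212.57; Vance 2,662.53; Bergstrom 9,762.61; Okafor 1,775.02; Tam 14,200.16.
Held at cap: Sato ($4,500); balance $40,763 reallocated over remaining profit-interest units 39.
Shares after redistribution: Kowalski 7,316.44 → $7,316; Vance 3,135.62 → $3,136; Bergstrom 11,497.26 → $11,497; Okafor 2,090.41 → $2,090; Tam 16,723.28 → $16,723.
Rounding difference +$1 applied to Tam → $16,724.

Sato: $4,500; Kowalski: $7,316; Vance: $3,136; Bergstrom: $11,497; Okafor: $2,090; Tam: $16,724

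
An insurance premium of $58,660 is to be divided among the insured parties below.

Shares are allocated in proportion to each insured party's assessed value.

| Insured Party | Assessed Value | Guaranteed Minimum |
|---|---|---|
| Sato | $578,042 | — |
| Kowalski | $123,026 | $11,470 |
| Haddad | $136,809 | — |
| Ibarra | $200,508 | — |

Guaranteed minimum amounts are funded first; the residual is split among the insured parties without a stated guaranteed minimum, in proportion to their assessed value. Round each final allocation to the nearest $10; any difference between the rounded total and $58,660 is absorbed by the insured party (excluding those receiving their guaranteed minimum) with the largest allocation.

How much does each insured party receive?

Minimums first: Kowalski $11,470. Balance $47,190.
Balance split over remaining assessed value 915,359: Sato 29,800.11 → $29,800; Haddad 7,052.99 → $7,050; Ibarra 10,336.90 → $10,340.

Sato: $29,800 | Kowalski: $11,470 | Haddad: $7,050 | Ibarra: $10,340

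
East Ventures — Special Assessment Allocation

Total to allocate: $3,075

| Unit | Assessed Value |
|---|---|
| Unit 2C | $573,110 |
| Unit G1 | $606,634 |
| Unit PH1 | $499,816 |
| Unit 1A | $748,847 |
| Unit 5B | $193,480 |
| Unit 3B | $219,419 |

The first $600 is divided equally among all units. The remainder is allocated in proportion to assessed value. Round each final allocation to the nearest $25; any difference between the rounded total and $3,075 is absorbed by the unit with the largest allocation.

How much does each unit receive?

First tranche $600 split equally: $100 each.
Remainder $2,475 by assessed value (total 2,841,306): Unit 2C 499.22 → $500; Unit G1 528.43 → $525; Unit PH1 435.38 → $425; Unit 1A 652.30 → $650; Unit 5B 168.54 → $175; Unit 3B 191.13 → $200.
Totals: Unit 2C $100 + $500 = $600; Unit G1 $100 + $525 = $625; Unit PH1 $100 + $425 = $525; Unit 1A $100 + $650 = $750; Unit 5B $100 + $175 = $275; Unit 3B $100 + $200 = $300.

Unit 2C: $600; Unit G1: $625; Unit PH1: $525; Unit 1A: $750; Unit 5B: $275; Unit 3B: $300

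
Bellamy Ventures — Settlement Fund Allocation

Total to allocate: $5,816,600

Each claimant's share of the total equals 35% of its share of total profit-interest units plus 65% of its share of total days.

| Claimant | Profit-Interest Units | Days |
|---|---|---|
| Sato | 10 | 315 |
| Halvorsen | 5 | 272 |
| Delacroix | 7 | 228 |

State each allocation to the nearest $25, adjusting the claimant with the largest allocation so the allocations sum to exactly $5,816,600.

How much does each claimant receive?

Totals — profit-interest units 22, days 815.
Blended shares (35% profit-interest units + 65% days): Sato 0.4103; Halvorsen 0.2965; Delacroix 0.2932.
Unrounded shares: Sato 2,386,655.11; Halvorsen 1,724,493.76; Delacroix 1,705,451.13.
Rounded to nearest $25: Sato $2,386,650; Halvorsen $1,724,500; Delacroix $1,705,450. Sum = $5,816,600.
Sum already equals the total — no adjustment.

Sato: $2,386,650 · Halvorsen: $1,724,500 · Delacroix: $1,705,450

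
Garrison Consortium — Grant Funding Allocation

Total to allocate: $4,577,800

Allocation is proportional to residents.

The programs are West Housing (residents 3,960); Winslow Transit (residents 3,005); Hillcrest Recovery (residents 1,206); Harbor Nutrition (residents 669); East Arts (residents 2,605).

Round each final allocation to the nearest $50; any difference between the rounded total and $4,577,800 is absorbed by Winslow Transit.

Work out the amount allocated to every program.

West Housing: $1,583,950; Winslow Transit: $1,201,900; Hillcrest Recovery: $482,400; Harbor Nutrition: $267,600; East Arts: $1,041,950

Combined residents = 11,445.
Proportional shares: West Housing 3,960/11,445 × $4,577,800 = 1,583,930.80; Winslow Transit 3,005/11,445 × $4,577,800 = 1,201,947.49; Hillcrest Recovery 1,206/11,445 × $4,577,800 = 482,378.93; Harbor Nutrition 669/11,445 × $4,577,800 = 267,588.31; East Arts 2,605/11,445 × $4,577,800 = 1,041,954.48.
After rounding ($50): West Housing $1,583,950; Winslow Transit $1,201,950; Hillcrest Recovery $482,400; Harbor Nutrition $267,600; East Arts $1,041,950. Sum = $4,577,850.
Difference $4,577,800 − $4,577,850 = −$50 applied to Winslow Transit: Winslow Transit becomes $1,201,900.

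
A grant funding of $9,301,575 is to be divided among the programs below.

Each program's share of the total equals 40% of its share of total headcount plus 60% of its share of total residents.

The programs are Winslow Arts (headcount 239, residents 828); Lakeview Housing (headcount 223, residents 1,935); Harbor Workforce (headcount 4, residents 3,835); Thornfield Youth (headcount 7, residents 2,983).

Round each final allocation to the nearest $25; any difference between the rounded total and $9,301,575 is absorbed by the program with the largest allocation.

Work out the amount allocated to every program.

Winslow Arts: $2,362,300 · Lakeview Housing: $2,881,250 · Harbor Workforce: $2,265,350 · Thornfield Youth: $1,792,675

Headcount total 473; residents total 9,581.
Composite weights (40% headcount + 60% residents): Winslow Arts 0.2540; Lakeview Housing 0.3098; Harbor Workforce 0.2435; Thornfield Youth 0.1927.
Proportional shares: Winslow Arts 2,362,291.14; Lakeview Housing 2,881,263.68; Harbor Workforce 2,265,356.60; Thornfield Youth 1,792,663.57.
After rounding ($25): Winslow Arts $2,362,300; Lakeview Housing $2,881,275; Harbor Workforce $2,265,350; Thornfield Youth $1,792,675. Sum = $9,301,600.
Difference $9,301,575 − $9,301,600 = −$25 applied to largest allocation (Lakeview Housing): Lakeview Housing becomes $2,881,250.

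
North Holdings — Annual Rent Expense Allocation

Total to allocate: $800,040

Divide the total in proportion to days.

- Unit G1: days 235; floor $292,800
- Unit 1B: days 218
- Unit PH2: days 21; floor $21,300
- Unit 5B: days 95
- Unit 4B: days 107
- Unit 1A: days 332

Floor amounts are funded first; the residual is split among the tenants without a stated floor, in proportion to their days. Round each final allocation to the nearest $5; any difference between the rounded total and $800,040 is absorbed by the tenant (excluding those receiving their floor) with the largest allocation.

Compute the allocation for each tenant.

Fund the minimums — Unit G1 $292,800; Unit PH2 $21,300. Residual $485,940.
Residual split over remaining days 752: Unit 1B 140,870.90 → $140,870; Unit 5B 61,388.70 → $61,390; Unit 4B 69,143.06 → $69,145; Unit 1A 214,537.34 → $214,535.

Unit G1: $292,800 · Unit 1B: $140,870 · Unit PH2: $21,300 · Unit 5B: $61,390 · Unit 4B: $69,145 · Unit 1A: $214,535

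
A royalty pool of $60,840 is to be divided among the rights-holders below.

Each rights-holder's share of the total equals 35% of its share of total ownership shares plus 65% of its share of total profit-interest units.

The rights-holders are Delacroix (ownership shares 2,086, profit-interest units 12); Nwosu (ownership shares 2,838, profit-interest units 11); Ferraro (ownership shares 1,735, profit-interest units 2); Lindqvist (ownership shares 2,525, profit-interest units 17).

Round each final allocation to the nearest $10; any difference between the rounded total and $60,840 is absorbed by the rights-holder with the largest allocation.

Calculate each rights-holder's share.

Totals — ownership shares 9,184, profit-interest units 42.
Combined weights (35% ownership shares + 65% profit-interest units): Delacroix 0.2652; Nwosu 0.2784; Ferraro 0.0971; Lindqvist 0.3593.
Raw shares: Delacroix 16,135.45; Nwosu 16,937.47; Ferraro 5,905.91; Lindqvist 21,861.17.
At nearest $10: Delacroix $16,140; Nwosu $16,940; Ferraro $5,910; Lindqvist $21,860. Sum = $60,850.
Difference $60,840 − $60,850 = −$10 applied to largest allocation (Lindqvist): Lindqvist becomes $21,850.

Delacroix: $16,140; Nwosu: $16,940; Ferraro: $5,910; Lindqvist: $21,850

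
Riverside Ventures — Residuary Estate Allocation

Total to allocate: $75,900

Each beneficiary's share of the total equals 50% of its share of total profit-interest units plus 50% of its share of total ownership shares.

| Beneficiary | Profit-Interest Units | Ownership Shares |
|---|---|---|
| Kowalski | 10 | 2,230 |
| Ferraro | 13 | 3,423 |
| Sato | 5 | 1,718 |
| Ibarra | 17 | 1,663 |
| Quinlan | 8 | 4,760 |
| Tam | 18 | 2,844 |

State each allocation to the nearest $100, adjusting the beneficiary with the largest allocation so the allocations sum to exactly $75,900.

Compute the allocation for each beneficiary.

Totals — profit-interest units 71, ownership shares 16,638.
Composite weights (50% profit-interest units + 50% ownership shares): Kowalski 0.1374; Ferraro 0.1944; Sato 0.0868; Ibarra 0.1697; Quinlan 0.1994; Tam 0.2122.
Proportional shares: Kowalski 10,431.53; Ferraro 14,756.19; Sato 6,591.16; Ibarra 12,879.79; Quinlan 15,133.25; Tam 16,108.07.
Rounded to nearest $100: Kowalski $10,400; Ferraro $14,800; Sato $6,600; Ibarra $12,900; Quinlan $15,100; Tam $16,100. Sum = $75,900.
Sum already equals the total — no adjustment.

Kowalski: $10,400; Ferraro: $14,800; Sato: $6,600; Ibarra: $12,900; Quinlan: $15,100; Tam: $16,100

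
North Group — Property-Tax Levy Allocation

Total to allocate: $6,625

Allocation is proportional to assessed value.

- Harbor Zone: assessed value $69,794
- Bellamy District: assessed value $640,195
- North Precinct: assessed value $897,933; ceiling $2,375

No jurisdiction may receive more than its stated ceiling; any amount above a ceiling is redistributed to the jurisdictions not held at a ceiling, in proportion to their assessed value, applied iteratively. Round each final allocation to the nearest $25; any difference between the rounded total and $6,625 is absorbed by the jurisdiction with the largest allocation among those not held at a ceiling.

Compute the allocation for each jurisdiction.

Assessed value total: 1,607,922.
Proportional shares (ignoring caps): Harbor Zone 287.57; Bellamy District 2,637.75; North Precinct 3,699.69.
Cap binds for North Precinct ($2,375); residual $4,250 reallocated over remaining assessed value 709,989.
Remaining shares: Harbor Zone 417.79 → $425; Bellamy District 3,832.21 → $3,825.

Harbor Zone: $425; Bellamy District: $3,825; North Precinct: $2,375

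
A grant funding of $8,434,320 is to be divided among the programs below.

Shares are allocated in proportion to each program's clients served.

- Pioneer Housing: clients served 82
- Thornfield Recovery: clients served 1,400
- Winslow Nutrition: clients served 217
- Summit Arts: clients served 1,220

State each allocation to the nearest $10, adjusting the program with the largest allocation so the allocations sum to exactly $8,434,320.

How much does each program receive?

Sum of clients served: 2,919.
Proportional shares: Pioneer Housing 82/2,919 × $8,434,320 = 236,935.33; Thornfield Recovery 1,400/2,919 × $8,434,320 = 4,045,237.41; Winslow Nutrition 217/2,919 × $8,434,320 = 627,011.80; Summit Arts 1,220/2,919 × $8,434,320 = 3,525,135.46.
Rounded to nearest $10: Pioneer Housing $236,940; Thornfield Recovery $4,045,240; Winslow Nutrition $627,010; Summit Arts $3,525,140. Sum = $8,434,330.
Difference $8,434,320 − $8,434,330 = −$10 applied to largest allocation (Thornfield Recovery): Thornfield Recovery becomes $4,045,230.

Pioneer Housing: $236,940 · Thornfield Recovery: $4,045,230 · Winslow Nutrition: $627,010 · Summit Arts: $3,525,140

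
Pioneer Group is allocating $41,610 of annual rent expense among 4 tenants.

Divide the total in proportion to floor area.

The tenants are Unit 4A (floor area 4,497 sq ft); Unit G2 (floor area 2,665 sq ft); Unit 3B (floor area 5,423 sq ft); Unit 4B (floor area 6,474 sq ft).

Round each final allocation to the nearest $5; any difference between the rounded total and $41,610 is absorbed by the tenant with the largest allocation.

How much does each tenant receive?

Sum of floor area: 19,059.
Unrounded shares: Unit 4A 4,497/19,059 × $41,610 = 9,817.94; Unit G2 2,665/19,059 × $41,610 = 5,818.28; Unit 3B 5,423/19,059 × $41,610 = 11,839.60; Unit 4B 6,474/19,059 × $41,610 = 14,134.17.
Rounded to nearest $5: Unit 4A $9,820; Unit G2 $5,820; Unit 3B $11,840; Unit 4B $14,135. Sum = $41,615.
Difference $41,610 − $41,615 = −$5 applied to largest allocation (Unit 4B): Unit 4B becomes $14,130.

Unit 4A: $9,820 | Unit G2: $5,820 | Unit 3B: $11,840 | Unit 4B: $14,130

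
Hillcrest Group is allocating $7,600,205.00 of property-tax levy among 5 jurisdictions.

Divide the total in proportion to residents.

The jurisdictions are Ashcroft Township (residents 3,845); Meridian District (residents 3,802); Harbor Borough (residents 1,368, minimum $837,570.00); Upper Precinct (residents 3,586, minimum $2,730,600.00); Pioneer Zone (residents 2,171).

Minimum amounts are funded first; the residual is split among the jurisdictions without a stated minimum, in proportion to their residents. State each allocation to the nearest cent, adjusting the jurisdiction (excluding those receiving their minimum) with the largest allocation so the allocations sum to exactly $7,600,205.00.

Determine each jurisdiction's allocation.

Ashcroft Township: $1,579,056.29 | Meridian District: $1,561,397.13 | Harbor Borough: $837,570.00 | Upper Precinct: $2,730,600.00 | Pioneer Zone: $891,581.58

Guaranteed amounts: Harbor Borough $837,570.00; Upper Precinct $2,730,600.00. Residual $4,032,035.00.
Residual split over remaining residents 9,818: Ashcroft Township 1,579,056.2818 → $1,579,056.28; Meridian District 1,561,397.1349 → $1,561,397.13; Pioneer Zone 891,581.5833 → $891,581.58.
Rounding difference +$0.01 applied to Ashcroft Township → $1,579,056.29.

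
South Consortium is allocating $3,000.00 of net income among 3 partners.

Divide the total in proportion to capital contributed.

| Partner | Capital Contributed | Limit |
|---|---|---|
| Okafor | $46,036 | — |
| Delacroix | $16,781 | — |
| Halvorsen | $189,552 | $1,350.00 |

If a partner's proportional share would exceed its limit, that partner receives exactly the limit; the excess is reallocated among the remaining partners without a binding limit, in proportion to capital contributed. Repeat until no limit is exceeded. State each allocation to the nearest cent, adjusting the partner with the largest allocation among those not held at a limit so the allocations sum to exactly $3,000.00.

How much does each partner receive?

Capital contributed total: 252,369.
Pro-rata shares before constraints: Okafor 547.2463; Delacroix 199.4817; Halvorsen 2,253.2720.
Capped: Halvorsen ($1,350.00); remaining pool $1,650.00 reallocated over remaining capital contributed 62,817.
Remaining shares: Okafor 1,209.2173 → $1,209.22; Delacroix 440.7827 → $440.78.

Okafor: $1,209.22 · Delacroix: $440.78 · Halvorsen: $1,350.00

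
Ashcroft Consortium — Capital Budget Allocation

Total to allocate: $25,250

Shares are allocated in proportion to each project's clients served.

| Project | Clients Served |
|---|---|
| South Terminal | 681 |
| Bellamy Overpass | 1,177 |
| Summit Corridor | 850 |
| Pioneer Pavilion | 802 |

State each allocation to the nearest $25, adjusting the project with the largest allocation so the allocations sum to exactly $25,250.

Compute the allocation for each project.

South Terminal: $4,900 | Bellamy Overpass: $8,450 | Summit Corridor: $6,125 | Pioneer Pavilion: $5,775

Combined clients served = 3,510.
Pro-rata amounts: South Terminal 681/3,510 × $25,250 = 4,898.93; Bellamy Overpass 1,177/3,510 × $25,250 = 8,467.02; Summit Corridor 850/3,510 × $25,250 = 6,114.67; Pioneer Pavilion 802/3,510 × $25,250 = 5,769.37.
After rounding ($25): South Terminal $4,900; Bellamy Overpass $8,475; Summit Corridor $6,125; Pioneer Pavilion $5,775. Sum = $25,275.
Difference $25,250 − $25,275 = −$25 applied to largest allocation (Bellamy Overpass): Bellamy Overpass becomes $8,450.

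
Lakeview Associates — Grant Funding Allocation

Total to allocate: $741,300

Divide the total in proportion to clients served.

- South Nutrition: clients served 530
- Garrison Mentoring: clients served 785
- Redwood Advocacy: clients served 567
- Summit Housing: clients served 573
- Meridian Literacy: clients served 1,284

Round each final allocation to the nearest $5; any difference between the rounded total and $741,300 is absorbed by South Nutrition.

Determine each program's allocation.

South Nutrition: $105,075 | Garrison Mentoring: $155,635 | Redwood Advocacy: $112,415 | Summit Housing: $113,605 | Meridian Literacy: $254,570

Combined clients served = 3,739.
Raw shares: South Nutrition 530/3,739 × $741,300 = 105,078.63; Garrison Mentoring 785/3,739 × $741,300 = 155,635.33; Redwood Advocacy 567/3,739 × $741,300 = 112,414.31; Summit Housing 573/3,739 × $741,300 = 113,603.88; Meridian Literacy 1,284/3,739 × $741,300 = 254,567.85.
At nearest $5: South Nutrition $105,080; Garrison Mentoring $155,635; Redwood Advocacy $112,415; Summit Housing $113,605; Meridian Literacy $254,570. Sum = $741,305.
Difference $741,300 − $741,305 = −$5 applied to South Nutrition: South Nutrition becomes $105,075.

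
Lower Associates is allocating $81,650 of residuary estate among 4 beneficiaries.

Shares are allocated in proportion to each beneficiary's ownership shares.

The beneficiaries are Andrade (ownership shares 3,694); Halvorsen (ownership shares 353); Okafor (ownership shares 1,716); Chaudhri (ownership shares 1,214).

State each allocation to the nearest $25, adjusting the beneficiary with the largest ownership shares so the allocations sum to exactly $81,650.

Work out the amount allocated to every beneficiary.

Ownership shares total: 6,977.
Proportional shares: Andrade 3,694/6,977 × $81,650 = 43,229.91; Halvorsen 353/6,977 × $81,650 = 4,131.07; Okafor 1,716/6,977 × $81,650 = 20,081.90; Chaudhri 1,214/6,977 × $81,650 = 14,207.12.
After rounding ($25): Andrade $43,225; Halvorsen $4,125; Okafor $20,075; Chaudhri $14,200. Sum = $81,625.
Difference $81,650 − $81,625 = +$25 applied to largest ownership shares (Andrade): Andrade becomes $43,250.

Andrade: $43,250 | Halvorsen: $4,125 | Okafor: $20,075 | Chaudhri: $14,200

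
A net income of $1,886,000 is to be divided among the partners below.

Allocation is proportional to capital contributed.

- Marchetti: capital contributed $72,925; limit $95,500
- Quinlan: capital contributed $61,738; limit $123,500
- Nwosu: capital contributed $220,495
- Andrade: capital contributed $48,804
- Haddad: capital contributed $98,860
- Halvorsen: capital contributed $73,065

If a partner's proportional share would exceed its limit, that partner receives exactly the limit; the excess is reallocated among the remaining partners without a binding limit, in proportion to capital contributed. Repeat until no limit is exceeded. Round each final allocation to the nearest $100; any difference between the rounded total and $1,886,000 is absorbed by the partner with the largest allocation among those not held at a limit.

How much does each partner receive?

Sum of capital contributed: 575,887.
Pro-rata shares before constraints: Marchetti 238,825.59; Quinlan 202,188.74; Nwosu 722,109.67; Andrade 159,830.56; Haddad 323,761.36; Halvorsen 239,284.08.
Capped: Marchetti ($95,500), Quinlan ($123,500); residual $1,667,000 reallocated over remaining capital contributed 441,224.
Redistributed shares: Nwosu 833,057.96 → $833,100; Andrade 184,387.68 → $184,400; Haddad 373,505.57 → $373,500; Halvorsen 276,048.80 → $276,000.

Marchetti: $95,500; Quinlan: $123,500; Nwosu: $833,100; Andrade: $184,400; Haddad: $373,500; Halvorsen: $276,000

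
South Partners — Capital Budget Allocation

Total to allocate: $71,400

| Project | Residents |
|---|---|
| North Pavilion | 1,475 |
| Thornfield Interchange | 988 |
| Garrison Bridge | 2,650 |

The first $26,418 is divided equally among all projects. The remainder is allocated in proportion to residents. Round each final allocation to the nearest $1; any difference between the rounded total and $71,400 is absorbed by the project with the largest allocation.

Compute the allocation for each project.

First tranche $26,418 split equally: $8,806 each.
Remainder $44,982 by residents (total 5,113): North Pavilion 12,976.42 → $12,976; Thornfield Interchange 8,692.00 → $8,692; Garrison Bridge 23,313.57 → $23,314.
Totals: North Pavilion $8,806 + $12,976 = $21,782; Thornfield Interchange $8,806 + $8,692 = $17,498; Garrison Bridge $8,806 + $23,314 = $32,120.

North Pavilion: $21,782 | Thornfield Interchange: $17,498 | Garrison Bridge: $32,120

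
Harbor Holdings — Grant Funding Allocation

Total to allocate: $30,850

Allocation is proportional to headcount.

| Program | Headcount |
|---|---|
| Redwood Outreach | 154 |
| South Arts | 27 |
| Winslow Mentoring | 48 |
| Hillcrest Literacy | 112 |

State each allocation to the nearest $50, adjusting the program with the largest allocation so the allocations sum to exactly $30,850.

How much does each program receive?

Sum of headcount: 341.
Pro-rata amounts: Redwood Outreach 154/341 × $30,850 = 13,932.26; South Arts 27/341 × $30,850 = 2,442.67; Winslow Mentoring 48/341 × $30,850 = 4,342.52; Hillcrest Literacy 112/341 × $30,850 = 10,132.55.
At nearest $50: Redwood Outreach $13,950; South Arts $2,450; Winslow Mentoring $4,350; Hillcrest Literacy $10,150. Sum = $30,900.
Difference $30,850 − $30,900 = −$50 applied to largest allocation (Redwood Outreach): Redwood Outreach becomes $13,900.

Redwood Outreach: $13,900; South Arts: $2,450; Winslow Mentoring: $4,350; Hillcrest Literacy: $10,150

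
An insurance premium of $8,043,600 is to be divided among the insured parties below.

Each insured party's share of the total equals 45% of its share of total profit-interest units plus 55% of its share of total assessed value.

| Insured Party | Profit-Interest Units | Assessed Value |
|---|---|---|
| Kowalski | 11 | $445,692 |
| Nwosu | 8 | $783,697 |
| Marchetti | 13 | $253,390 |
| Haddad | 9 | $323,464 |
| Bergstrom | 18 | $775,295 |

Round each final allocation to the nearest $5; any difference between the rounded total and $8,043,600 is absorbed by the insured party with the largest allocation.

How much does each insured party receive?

Kowalski: $1,438,625 · Nwosu: $1,833,815 · Marchetti: $1,231,780 · Haddad: $1,106,465 · Bergstrom: $2,432,915

Profit-interest units total 59; assessed value total 2,581,538.
Blended shares (45% profit-interest units + 55% assessed value): Kowalski 0.1789; Nwosu 0.2280; Marchetti 0.1531; Haddad 0.1376; Bergstrom 0.3025.
Pro-rata amounts: Kowalski 1,438,626.50; Nwosu 1,833,816.97; Marchetti 1,231,777.67; Haddad 1,106,465.47; Bergstrom 2,432,913.39.
At nearest $5: Kowalski $1,438,625; Nwosu $1,833,815; Marchetti $1,231,780; Haddad $1,106,465; Bergstrom $2,432,915. Sum = $8,043,600.
Sum already equals the total — no adjustment.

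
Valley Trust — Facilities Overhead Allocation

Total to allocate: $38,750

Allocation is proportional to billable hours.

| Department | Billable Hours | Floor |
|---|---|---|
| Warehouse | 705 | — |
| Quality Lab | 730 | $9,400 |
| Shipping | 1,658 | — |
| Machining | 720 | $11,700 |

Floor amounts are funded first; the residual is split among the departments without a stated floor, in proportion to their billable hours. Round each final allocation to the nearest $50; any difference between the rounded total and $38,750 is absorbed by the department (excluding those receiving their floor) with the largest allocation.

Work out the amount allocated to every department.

Fund the minimums — Quality Lab $9,400; Machining $11,700. Balance $17,650.
Balance split over remaining billable hours 2,363: Warehouse 5,265.87 → $5,250; Shipping 12,384.13 → $12,400.

Warehouse: $5,250 | Quality Lab: $9,400 | Shipping: $12,400 | Machining: $11,700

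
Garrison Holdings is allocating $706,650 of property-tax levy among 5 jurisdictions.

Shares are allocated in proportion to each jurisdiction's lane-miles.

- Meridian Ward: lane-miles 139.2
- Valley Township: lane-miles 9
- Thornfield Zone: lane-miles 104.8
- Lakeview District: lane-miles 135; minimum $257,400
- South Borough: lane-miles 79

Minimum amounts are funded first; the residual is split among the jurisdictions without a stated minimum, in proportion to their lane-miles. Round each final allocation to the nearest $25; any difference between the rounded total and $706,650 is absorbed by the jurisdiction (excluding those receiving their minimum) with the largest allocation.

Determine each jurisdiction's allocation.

Meridian Ward: $188,375 | Valley Township: $12,175 | Thornfield Zone: $141,800 | Lakeview District: $257,400 | South Borough: $106,900

Fund the minimums — Lakeview District $257,400. Residual $449,250.
Residual split over remaining lane-miles 332: Meridian Ward 188,360.24 → $188,350; Valley Township 12,178.46 → $12,175; Thornfield Zone 141,811.45 → $141,800; South Borough 106,899.85 → $106,900.
Rounding difference +$25 applied to Meridian Ward → $188,375.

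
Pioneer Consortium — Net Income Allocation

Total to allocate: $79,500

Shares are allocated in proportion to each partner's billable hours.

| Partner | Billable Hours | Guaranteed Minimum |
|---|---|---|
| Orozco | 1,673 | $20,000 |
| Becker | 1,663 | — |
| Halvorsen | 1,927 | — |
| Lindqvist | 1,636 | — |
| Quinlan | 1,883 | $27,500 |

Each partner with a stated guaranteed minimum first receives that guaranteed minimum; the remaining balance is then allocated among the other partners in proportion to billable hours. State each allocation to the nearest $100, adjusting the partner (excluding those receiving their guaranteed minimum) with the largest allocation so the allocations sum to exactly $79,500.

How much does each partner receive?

Fund the minimums — Orozco $20,000; Quinlan $27,500. Remaining pool $32,000.
Remaining pool split over remaining billable hours 5,226: Becker 10,182.93 → $10,200; Halvorsen 11,799.46 → $11,800; Lindqvist 10,017.60 → $10,000.

Orozco: $20,000 · Becker: $10,200 · Halvorsen: $11,800 · Lindqvist: $10,000 · Quinlan: $27,500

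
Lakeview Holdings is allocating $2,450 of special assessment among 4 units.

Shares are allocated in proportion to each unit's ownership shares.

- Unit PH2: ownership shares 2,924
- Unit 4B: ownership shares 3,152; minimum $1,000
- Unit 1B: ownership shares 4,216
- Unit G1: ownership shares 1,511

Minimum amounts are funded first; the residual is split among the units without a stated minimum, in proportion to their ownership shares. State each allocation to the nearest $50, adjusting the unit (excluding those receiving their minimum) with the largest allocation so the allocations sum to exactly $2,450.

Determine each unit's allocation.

Fund the minimums — Unit 4B $1,000. Remaining pool $1,450.
Remaining pool split over remaining ownership shares 8,651: Unit PH2 490.09 → $500; Unit 1B 706.65 → $700; Unit G1 253.26 → $250.

Unit PH2: $500 | Unit 4B: $1,000 | Unit 1B: $700 | Unit G1: $250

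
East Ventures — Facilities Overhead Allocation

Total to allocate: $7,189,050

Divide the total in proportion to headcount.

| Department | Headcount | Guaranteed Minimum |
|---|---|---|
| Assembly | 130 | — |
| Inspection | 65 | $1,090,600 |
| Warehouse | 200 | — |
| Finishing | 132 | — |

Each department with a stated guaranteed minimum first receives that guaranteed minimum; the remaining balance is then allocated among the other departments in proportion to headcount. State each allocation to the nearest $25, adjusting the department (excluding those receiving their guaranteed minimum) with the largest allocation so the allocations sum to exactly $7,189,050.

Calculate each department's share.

Assembly: $1,716,025 | Inspection: $1,090,600 | Warehouse: $2,640,000 | Finishing: $1,742,425

Minimums first: Inspection $1,090,600. Balance $6,098,450.
Balance split over remaining headcount 462: Assembly 1,716,014.07 → $1,716,025; Warehouse 2,640,021.65 → $2,640,025; Finishing 1,742,414.29 → $1,742,425.
Rounding difference −$25 applied to Warehouse → $2,640,000.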